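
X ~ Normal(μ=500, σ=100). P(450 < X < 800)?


z₁=(450-500)/100=-0.5, z₂=(800-500)/100=3.0
P = Φ(3.0) - Φ(-0.5) = 0.998650 - 0.308538 = 0.690112 ≈ 0.6901

P(450 < X < 800) ≈ 0.6901


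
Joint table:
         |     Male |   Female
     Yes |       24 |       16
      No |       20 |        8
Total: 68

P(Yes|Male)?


P(Yes|Male) = 24/(24+20) = 24/44 = 6/11

P = 6/11 ≈ 54.55%


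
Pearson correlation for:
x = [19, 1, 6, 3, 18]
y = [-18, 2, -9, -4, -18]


n=5, Σx=47, Σy=-47, Σxy=-730, Σx²=731, Σy²=749
r = (5×(-730) - 47×(-47))/√((5×731 - 47²)(5×749 - (-47)²))
= -1441/√(1446×1536) = -1441/√2221056 ≈ -1441/1490.3208 ≈ -0.9669

r ≈ -0.9669


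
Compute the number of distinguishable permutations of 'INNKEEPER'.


Letters: 9, freq: {'I': 1, 'N': 2, 'K': 1, 'E': 3, 'P': 1, 'R': 1}
9!/(1!×2!×1!×3!×1!×1!) = 362880/12 = 30240

30240


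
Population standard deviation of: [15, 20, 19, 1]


Mean = 55/4
  (15-55/4)²=25/16
  (20-55/4)²=625/16
  (19-55/4)²=441/16
  (1-55/4)²=2601/16
Σ(x-μ)² = 923/4
σ² = (923/4)/4 = 923/16

σ = √(923/16) ≈ 7.5952


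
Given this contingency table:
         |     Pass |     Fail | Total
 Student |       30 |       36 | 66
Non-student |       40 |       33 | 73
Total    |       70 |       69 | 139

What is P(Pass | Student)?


P(Pass | Student) = 30/(30+36) = 30/66 = 5/11

P(Pass|Student) = 5/11 ≈ 45.45%


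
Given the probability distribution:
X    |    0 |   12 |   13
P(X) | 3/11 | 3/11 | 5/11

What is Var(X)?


E[X] = 101/11
E[X²] = 1277/11
Var(X) = E[X²] - (E[X])² = 1277/11 - 10201/121 = 3846/121

Var(X) = 3846/121 ≈ 31.7851


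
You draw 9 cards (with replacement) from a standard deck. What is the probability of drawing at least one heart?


P(not a heart) = 39/52 = 3/4
P(none in 9 draws) = (3/4)^9 = 19683/262144
P(≥1 heart) = 1 - 19683/262144 = 242461/262144

P = 242461/262144 ≈ 92.49%


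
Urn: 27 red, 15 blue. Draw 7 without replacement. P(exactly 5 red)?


Hypergeometric: C(27,5)×C(15,2)/C(42,7)
= 80730×105/26978328 = 36225/115292

P(X=5) = 36225/115292 ≈ 31.42%


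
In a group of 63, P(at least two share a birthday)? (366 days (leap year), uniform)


P(all different) = Π(366-i)/366 for i=0..62
= 0.003452
P(match) = 1 - 0.003452 = 0.996548

P ≈ 0.9965 ≈ 99.65%


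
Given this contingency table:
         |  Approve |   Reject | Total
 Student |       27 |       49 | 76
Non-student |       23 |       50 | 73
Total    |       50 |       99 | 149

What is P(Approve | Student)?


P(Approve | Student) = 27/(27+49) = 27/76

P(Approve|Student) = 27/76 ≈ 35.53%


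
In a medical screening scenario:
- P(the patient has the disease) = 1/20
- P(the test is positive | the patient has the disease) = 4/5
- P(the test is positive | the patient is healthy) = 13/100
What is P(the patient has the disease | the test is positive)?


Using Bayes' theorem:
P(A|B) = P(B|A)·P(A) / P(B)

P(the test is positive) = 4/5 × 1/20 + 13/100 × 19/20
= 1/25 + 247/2000 = 327/2000

P(the patient has the disease|the test is positive) = (1/25) / (327/2000) = 80/327

P(the patient has the disease|the test is positive) = 80/327 ≈ 24.46%


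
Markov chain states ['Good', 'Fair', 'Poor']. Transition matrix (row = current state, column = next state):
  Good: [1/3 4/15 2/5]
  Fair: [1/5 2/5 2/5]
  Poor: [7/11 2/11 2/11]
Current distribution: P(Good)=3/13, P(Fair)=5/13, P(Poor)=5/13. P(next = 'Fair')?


P(next=Fair) = Σᵢ P(now=i)×P(i→Fair)
= 3/13×4/15 + 5/13×2/5 + 5/13×2/11
= 4/65 + 2/13 + 10/143 = 204/715

P = 204/715 ≈ 0.2853


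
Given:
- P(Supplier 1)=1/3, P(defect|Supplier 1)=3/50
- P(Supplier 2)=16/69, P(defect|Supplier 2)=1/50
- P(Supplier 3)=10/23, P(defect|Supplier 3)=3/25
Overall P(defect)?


P(B) = Σ P(B|Aᵢ)×P(Aᵢ)
  3/50×1/3 = 1/50
  1/50×16/69 = 8/1725
  3/25×10/23 = 6/115
Sum = 53/690

P(defect) = 53/690 ≈ 7.68%


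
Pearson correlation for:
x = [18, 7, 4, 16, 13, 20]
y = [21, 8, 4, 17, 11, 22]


n=6, Σx=78, Σy=83, Σxy=1305, Σx²=1214, Σy²=1415
r = (6×1305 - 78×83)/√((6×1214 - 78²)(6×1415 - 83²))
= 1356/√(1200×1601) = 1356/√1921200 ≈ 1356/1386.0736 ≈ 0.9783

r ≈ 0.9783


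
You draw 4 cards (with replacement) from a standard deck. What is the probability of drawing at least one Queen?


P(not a Queen) = 48/52 = 12/13
P(none in 4 draws) = (12/13)^4 = 20736/28561
P(≥1 Queen) = 1 - 20736/28561 = 7825/28561

P = 7825/28561 ≈ 27.40%


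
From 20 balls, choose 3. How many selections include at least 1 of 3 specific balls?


Complement: C(20,3) - C(17,3) = 1140 - 680 = 460

460


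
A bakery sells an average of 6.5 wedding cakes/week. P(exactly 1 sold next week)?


Poisson(λ=6.5): P(X=1) = e^(-λ)×λ^k/k!
= e^(-6.5) × 6.5^1 / 1!
≈ 0.001503439193 × 6.5 / 1 ≈ 0.009772

P(X=1) ≈ 0.009772 ≈ 0.98%


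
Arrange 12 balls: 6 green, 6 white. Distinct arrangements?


12!/(6!×6!) = 924

924


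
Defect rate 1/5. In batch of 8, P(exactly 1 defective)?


Binomial: P(X=1) = C(8,1)×p^1×(1-p)^7
= 8 × 1/5 × 16384/78125 = 131072/390625

P(X=1) = 131072/390625 ≈ 33.55%


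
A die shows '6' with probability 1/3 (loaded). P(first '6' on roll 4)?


Geometric: P(X=4) = (1-p)^(k-1)×p = (2/3)^3×1/3 = 8/81

P(X=4) = 8/81 ≈ 9.88%


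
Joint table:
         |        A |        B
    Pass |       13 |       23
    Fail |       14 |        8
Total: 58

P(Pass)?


P(Pass) = (13+23)/58 = 36/58 = 18/29

P(Pass) = 18/29 ≈ 62.07%


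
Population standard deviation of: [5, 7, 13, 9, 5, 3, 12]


Mean = 54/7
  (5-54/7)²=361/49
  (7-54/7)²=25/49
  (13-54/7)²=1369/49
  (9-54/7)²=81/49
  (5-54/7)²=361/49
  (3-54/7)²=1089/49
  (12-54/7)²=900/49
Σ(x-μ)² = 598/7
σ² = (598/7)/7 = 598/49

σ = √(598/49) ≈ 3.4934


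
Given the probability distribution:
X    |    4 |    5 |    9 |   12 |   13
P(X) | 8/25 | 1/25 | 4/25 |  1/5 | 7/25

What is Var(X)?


E[X] = 224/25
E[X²] = 476/5
Var(X) = E[X²] - (E[X])² = 476/5 - 50176/625 = 9324/625

Var(X) = 9324/625 ≈ 14.9184


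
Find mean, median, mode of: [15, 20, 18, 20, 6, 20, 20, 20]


Sorted: [6, 15, 18, 20, 20, 20, 20, 20]
Mean = 139/8
Median = 20
Freq: {15: 1, 20: 5, 18: 1, 6: 1}
Mode: [20]

Mean=139/8, Median=20, Mode=20


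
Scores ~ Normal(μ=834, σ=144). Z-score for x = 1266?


z = (x - μ)/σ = (1266 - 834)/144 = 3.0

z = 3.0


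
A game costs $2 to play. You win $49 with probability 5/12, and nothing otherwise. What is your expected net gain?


E[gain] = (49-2)×5/12 + (-2)×7/12
= 235/12 - 7/6 = 221/12

Expected net gain = $221/12 ≈ $18.42


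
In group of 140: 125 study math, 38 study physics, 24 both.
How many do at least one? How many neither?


|A∪B| = 125+38-24 = 139
Neither = 140-139 = 1

At least one: 139; Neither: 1


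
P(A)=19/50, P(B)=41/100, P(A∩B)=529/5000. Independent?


P(A)×P(B) = 779/5000
P(A∩B) = 529/5000
Not equal → NOT independent

No, not independent


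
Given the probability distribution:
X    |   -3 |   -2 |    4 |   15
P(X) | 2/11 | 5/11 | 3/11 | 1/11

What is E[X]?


E[X] = Σ x·P(X=x)
= (-3)×(2/11) + (-2)×(5/11) + (4)×(3/11) + (15)×(1/11)
= 1

E[X] = 1


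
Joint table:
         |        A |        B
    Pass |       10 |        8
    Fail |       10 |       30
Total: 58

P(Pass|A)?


P(Pass|A) = 10/(10+10) = 10/20 = 1/2

P = 1/2 ≈ 50.00%


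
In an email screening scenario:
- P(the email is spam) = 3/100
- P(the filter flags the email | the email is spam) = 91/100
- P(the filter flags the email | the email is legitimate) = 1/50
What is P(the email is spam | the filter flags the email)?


Using Bayes' theorem:
P(A|B) = P(B|A)·P(A) / P(B)

P(the filter flags the email) = 91/100 × 3/100 + 1/50 × 97/100
= 273/10000 + 97/5000 = 467/10000

P(the email is spam|the filter flags the email) = (273/10000) / (467/10000) = 273/467

P(the email is spam|the filter flags the email) = 273/467 ≈ 58.46%


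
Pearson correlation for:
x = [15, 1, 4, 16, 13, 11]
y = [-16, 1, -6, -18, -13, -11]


n=6, Σx=60, Σy=-63, Σxy=-841, Σx²=788, Σy²=907
r = (6×(-841) - 60×(-63))/√((6×788 - 60²)(6×907 - (-63)²))
= -1266/√(1128×1473) = -1266/√1661544 ≈ -1266/1289.0089 ≈ -0.9821

r ≈ -0.9821


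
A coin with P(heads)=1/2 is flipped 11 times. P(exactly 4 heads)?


Binomial: P(X=4) = C(11,4)×p^4×(1-p)^7
= 330 × 1/16 × 1/128 = 165/1024

P(X=4) = 165/1024 ≈ 16.11%


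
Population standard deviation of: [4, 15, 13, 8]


Mean = 40/4 = 10
  (4-10)²=36
  (15-10)²=25
  (13-10)²=9
  (8-10)²=4
Σ(x-μ)² = 74
σ² = 74/4 = 37/2

σ = √(37/2) ≈ 4.3012


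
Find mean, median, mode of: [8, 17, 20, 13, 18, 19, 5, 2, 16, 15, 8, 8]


Sorted: [2, 5, 8, 8, 8, 13, 15, 16, 17, 18, 19, 20]
Mean = 149/12
Median = 14
Freq: {8: 3, 17: 1, 20: 1, 13: 1, 18: 1, 19: 1, 5: 1, 2: 1, 16: 1, 15: 1}
Mode: [8]

Mean=149/12, Median=14, Mode=8


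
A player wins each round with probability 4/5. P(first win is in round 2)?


Geometric: P(X=2) = (1-p)^(k-1)×p = (1/5)^1×4/5 = 4/25

P(X=2) = 4/25 ≈ 16.00%


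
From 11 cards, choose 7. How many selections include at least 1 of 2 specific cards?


Complement: C(11,7) - C(9,7) = 330 - 36 = 294

294


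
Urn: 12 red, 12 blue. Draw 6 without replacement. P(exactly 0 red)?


Hypergeometric: C(12,0)×C(12,6)/C(24,6)
= 1×924/134596 = 3/437

P(X=0) = 3/437 ≈ 0.69%


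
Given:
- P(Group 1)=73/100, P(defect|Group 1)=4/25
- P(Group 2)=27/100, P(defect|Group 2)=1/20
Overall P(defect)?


P(B) = Σ P(B|Aᵢ)×P(Aᵢ)
  4/25×73/100 = 73/625
  1/20×27/100 = 27/2000
Sum = 1303/10000

P(defect) = 1303/10000 ≈ 13.03%


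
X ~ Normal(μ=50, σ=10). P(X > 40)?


z = (40-50)/10 = -1.0
P(X > 40) = 1 - P(Z ≤ -1.0) = 1 - 0.1587 = 0.8413

P(X > 40) ≈ 0.8413


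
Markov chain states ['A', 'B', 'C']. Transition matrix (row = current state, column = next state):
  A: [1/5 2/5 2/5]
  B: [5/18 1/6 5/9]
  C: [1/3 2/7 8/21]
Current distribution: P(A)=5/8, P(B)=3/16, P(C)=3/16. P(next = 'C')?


P(next=C) = Σᵢ P(now=i)×P(i→C)
= 5/8×2/5 + 3/16×5/9 + 3/16×8/21
= 1/4 + 5/48 + 1/14 = 143/336

P = 143/336 ≈ 0.4256


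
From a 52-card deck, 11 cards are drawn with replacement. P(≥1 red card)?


P(not a red card) = 26/52 = 1/2
P(none in 11 draws) = (1/2)^11 = 1/2048
P(≥1 red card) = 1 - 1/2048 = 2047/2048

P = 2047/2048 ≈ 99.95%


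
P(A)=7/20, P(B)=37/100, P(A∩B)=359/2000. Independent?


P(A)×P(B) = 259/2000
P(A∩B) = 359/2000
Not equal → NOT independent

No, not independent


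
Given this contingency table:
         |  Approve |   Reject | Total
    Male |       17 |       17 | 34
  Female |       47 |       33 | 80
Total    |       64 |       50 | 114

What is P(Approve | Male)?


P(Approve | Male) = 17/(17+17) = 17/34 = 1/2

P(Approve|Male) = 1/2 ≈ 50.00%


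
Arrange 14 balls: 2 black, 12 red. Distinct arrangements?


14!/(2!×12!) = 91

91


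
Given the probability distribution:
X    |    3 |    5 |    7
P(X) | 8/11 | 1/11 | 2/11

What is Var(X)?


E[X] = 43/11
E[X²] = 195/11
Var(X) = E[X²] - (E[X])² = 195/11 - 1849/121 = 296/121

Var(X) = 296/121 ≈ 2.4463


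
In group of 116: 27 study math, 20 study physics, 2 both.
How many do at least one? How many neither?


|A∪B| = 27+20-2 = 45
Neither = 116-45 = 71

At least one: 45; Neither: 71


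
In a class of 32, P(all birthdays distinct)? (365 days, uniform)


P(all different) = Π(365-i)/365 for i=0..31
= (365/365)×(364/365)×...×(334/365)
= 0.246652

P ≈ 0.2467 ≈ 24.67%


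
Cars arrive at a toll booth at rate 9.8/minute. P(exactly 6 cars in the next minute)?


Poisson(λ=9.8): P(X=6) = e^(-λ)×λ^k/k!
= e^(-9.8) × 9.8^6 / 6!
≈ 5.545159943e-05 × 885842.380864 / 720 ≈ 0.068224

P(X=6) ≈ 0.068224 ≈ 6.82%


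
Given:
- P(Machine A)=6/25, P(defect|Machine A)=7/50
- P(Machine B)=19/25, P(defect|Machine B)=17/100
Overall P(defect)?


P(B) = Σ P(B|Aᵢ)×P(Aᵢ)
  7/50×6/25 = 21/625
  17/100×19/25 = 323/2500
Sum = 407/2500

P(defect) = 407/2500 ≈ 16.28%


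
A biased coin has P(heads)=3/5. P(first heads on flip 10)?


Geometric: P(X=10) = (1-p)^(k-1)×p = (2/5)^9×3/5 = 1536/9765625

P(X=10) = 1536/9765625 ≈ 0.02%


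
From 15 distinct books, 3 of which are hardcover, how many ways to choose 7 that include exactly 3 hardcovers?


Choose 3 of the 3 hardcovers and 4 of the other 12 books:
C(3,3)×C(12,4) = 1×495 = 495

495


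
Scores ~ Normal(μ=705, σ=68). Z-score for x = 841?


z = (x - μ)/σ = (841 - 705)/68 = 2.0

z = 2.0


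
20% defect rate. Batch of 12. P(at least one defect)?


P(all good) = (4/5)^12 = 16777216/244140625
P(≥1 defect) = 227363409/244140625

P = 227363409/244140625 ≈ 93.13%


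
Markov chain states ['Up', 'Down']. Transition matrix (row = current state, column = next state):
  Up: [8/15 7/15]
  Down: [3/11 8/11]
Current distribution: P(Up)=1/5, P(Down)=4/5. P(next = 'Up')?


P(next=Up) = Σᵢ P(now=i)×P(i→Up)
= 1/5×8/15 + 4/5×3/11
= 8/75 + 12/55 = 268/825

P = 268/825 ≈ 0.3248


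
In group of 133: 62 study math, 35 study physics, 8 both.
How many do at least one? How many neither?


|A∪B| = 62+35-8 = 89
Neither = 133-89 = 44

At least one: 89; Neither: 44


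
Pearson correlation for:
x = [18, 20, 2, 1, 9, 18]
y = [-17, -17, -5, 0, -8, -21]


n=6, Σx=68, Σy=-68, Σxy=-1106, Σx²=1134, Σy²=1108
r = (6×(-1106) - 68×(-68))/√((6×1134 - 68²)(6×1108 - (-68)²))
= -2012/√(2180×2024) = -2012/√4412320 ≈ -2012/2100.5523 ≈ -0.9578

r ≈ -0.9578


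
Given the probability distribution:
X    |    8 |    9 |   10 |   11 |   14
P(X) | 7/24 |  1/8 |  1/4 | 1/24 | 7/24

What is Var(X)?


E[X] = 21/2
E[X²] = 116
Var(X) = E[X²] - (E[X])² = 116 - 441/4 = 23/4

Var(X) = 23/4 ≈ 5.7500


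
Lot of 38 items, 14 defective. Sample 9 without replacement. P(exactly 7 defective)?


Hypergeometric: C(14,7)×C(24,2)/C(38,9)
= 3432×276/163011640 = 10764/1852405

P(X=7) = 10764/1852405 ≈ 0.58%


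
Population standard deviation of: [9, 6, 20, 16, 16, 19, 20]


Mean = 106/7
  (9-106/7)²=1849/49
  (6-106/7)²=4096/49
  (20-106/7)²=1156/49
  (16-106/7)²=36/49
  (16-106/7)²=36/49
  (19-106/7)²=729/49
  (20-106/7)²=1156/49
Σ(x-μ)² = 1294/7
σ² = (1294/7)/7 = 1294/49

σ = √(1294/49) ≈ 5.1389


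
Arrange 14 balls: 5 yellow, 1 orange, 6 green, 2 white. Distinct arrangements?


14!/(5!×1!×6!×2!) = 504504

504504


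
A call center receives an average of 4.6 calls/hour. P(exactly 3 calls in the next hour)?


Poisson(λ=4.6): P(X=3) = e^(-λ)×λ^k/k!
= e^(-4.6) × 4.6^3 / 3!
≈ 0.01005183574 × 97.336 / 6 ≈ 0.163068

P(X=3) ≈ 0.163068 ≈ 16.31%


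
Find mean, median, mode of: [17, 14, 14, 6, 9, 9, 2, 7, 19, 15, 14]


Sorted: [2, 6, 7, 9, 9, 14, 14, 14, 15, 17, 19]
Mean = 126/11
Median = 14
Freq: {17: 1, 14: 3, 6: 1, 9: 2, 2: 1, 7: 1, 19: 1, 15: 1}
Mode: [14]

Mean=126/11, Median=14, Mode=14


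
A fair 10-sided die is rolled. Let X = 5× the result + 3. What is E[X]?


E[die] = (1+10)/2 = 11/2
E[X] = 5×11/2 + 3 = 61/2

E[X] = 61/2


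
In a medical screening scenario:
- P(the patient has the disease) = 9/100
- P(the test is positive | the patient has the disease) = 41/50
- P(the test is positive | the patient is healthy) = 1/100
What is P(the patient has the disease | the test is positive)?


Using Bayes' theorem:
P(A|B) = P(B|A)·P(A) / P(B)

P(the test is positive) = 41/50 × 9/100 + 1/100 × 91/100
= 369/5000 + 91/10000 = 829/10000

P(the patient has the disease|the test is positive) = (369/5000) / (829/10000) = 738/829

P(the patient has the disease|the test is positive) = 738/829 ≈ 89.02%


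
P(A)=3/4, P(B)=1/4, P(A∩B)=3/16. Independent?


P(A)×P(B) = 3/16
P(A∩B) = 3/16
Equal ✓ → Independent

Yes, independent


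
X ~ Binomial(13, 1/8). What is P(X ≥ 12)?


P(X ≥ 12) = Σ P(X=i) for i=12..13
P(X=12) = 91/549755813888
P(X=13) = 1/549755813888
Sum = 23/137438953472

P(X ≥ 12) = 23/137438953472 ≈ 0.00%


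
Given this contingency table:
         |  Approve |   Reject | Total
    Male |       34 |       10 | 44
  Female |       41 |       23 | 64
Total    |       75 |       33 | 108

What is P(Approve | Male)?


P(Approve | Male) = 34/(34+10) = 34/44 = 17/22

P(Approve|Male) = 17/22 ≈ 77.27%


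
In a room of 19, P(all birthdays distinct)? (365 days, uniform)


P(all different) = Π(365-i)/365 for i=0..18
= (365/365)×(364/365)×...×(347/365)
= 0.620881

P ≈ 0.6209 ≈ 62.09%


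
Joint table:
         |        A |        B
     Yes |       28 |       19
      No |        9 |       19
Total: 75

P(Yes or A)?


P(Yes∨A) = P(Yes) + P(A) - P(Yes∧A)
= (47 + 37 - 28)/75 = 56/75

P = 56/75 ≈ 74.67%


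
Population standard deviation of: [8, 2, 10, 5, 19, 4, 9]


Mean = 57/7
  (8-57/7)²=1/49
  (2-57/7)²=1849/49
  (10-57/7)²=169/49
  (5-57/7)²=484/49
  (19-57/7)²=5776/49
  (4-57/7)²=841/49
  (9-57/7)²=36/49
Σ(x-μ)² = 1308/7
σ² = (1308/7)/7 = 1308/49

σ = √(1308/49) ≈ 5.1666


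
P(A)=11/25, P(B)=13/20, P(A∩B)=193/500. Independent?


P(A)×P(B) = 143/500
P(A∩B) = 193/500
Not equal → NOT independent

No, not independent


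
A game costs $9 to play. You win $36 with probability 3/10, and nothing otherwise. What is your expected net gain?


E[gain] = (36-9)×3/10 + (-9)×7/10
= 81/10 - 63/10 = 9/5

Expected net gain = $9/5 ≈ $1.80


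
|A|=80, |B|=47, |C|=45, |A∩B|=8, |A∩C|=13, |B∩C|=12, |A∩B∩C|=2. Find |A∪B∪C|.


|A∪B∪C| = 80+47+45-8-13-12+2 = 141

|A∪B∪C| = 141


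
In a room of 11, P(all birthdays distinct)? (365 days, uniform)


P(all different) = Π(365-i)/365 for i=0..10
= (365/365)×(364/365)×...×(355/365)
= 0.858859

P ≈ 0.8589 ≈ 85.89%


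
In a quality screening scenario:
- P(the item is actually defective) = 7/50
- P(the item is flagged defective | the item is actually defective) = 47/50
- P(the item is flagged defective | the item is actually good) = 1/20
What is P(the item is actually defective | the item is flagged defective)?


Using Bayes' theorem:
P(A|B) = P(B|A)·P(A) / P(B)

P(the item is flagged defective) = 47/50 × 7/50 + 1/20 × 43/50
= 329/2500 + 43/1000 = 873/5000

P(the item is actually defective|the item is flagged defective) = (329/2500) / (873/5000) = 658/873

P(the item is actually defective|the item is flagged defective) = 658/873 ≈ 75.37%


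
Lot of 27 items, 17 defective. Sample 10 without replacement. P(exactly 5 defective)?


Hypergeometric: C(17,5)×C(10,5)/C(27,10)
= 6188×252/8436285 = 13328/72105

P(X=5) = 13328/72105 ≈ 18.48%


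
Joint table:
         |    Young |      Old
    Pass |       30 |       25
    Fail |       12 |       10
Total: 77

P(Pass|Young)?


P(Pass|Young) = 30/(30+12) = 30/42 = 5/7

P = 5/7 ≈ 71.43%


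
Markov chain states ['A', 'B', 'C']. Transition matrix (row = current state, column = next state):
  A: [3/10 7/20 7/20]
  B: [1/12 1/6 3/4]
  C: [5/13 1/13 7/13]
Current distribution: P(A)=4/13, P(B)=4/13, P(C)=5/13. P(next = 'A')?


P(next=A) = Σᵢ P(now=i)×P(i→A)
= 4/13×3/10 + 4/13×1/12 + 5/13×5/13
= 6/65 + 1/39 + 25/169 = 674/2535

P = 674/2535 ≈ 0.2659


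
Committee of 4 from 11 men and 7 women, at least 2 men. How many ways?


Count by #men:
  2M,2W: C(11,2)×C(7,2)=1155
  3M,1W: C(11,3)×C(7,1)=1155
  4M,0W: C(11,4)×C(7,0)=330
Total = 2640

2640


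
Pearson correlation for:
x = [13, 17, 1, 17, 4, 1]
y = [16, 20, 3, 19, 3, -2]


n=6, Σx=53, Σy=59, Σxy=884, Σx²=765, Σy²=1039
r = (6×884 - 53×59)/√((6×765 - 53²)(6×1039 - 59²))
= 2177/√(1781×2753) = 2177/√4903093 ≈ 2177/2214.2929 ≈ 0.9832

r ≈ 0.9832


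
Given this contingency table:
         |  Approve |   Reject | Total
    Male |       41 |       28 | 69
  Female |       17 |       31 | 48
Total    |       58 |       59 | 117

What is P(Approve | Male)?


P(Approve | Male) = 41/(41+28) = 41/69

P(Approve|Male) = 41/69 ≈ 59.42%


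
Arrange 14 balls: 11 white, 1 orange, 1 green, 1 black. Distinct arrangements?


14!/(11!×1!×1!×1!) = 2184

2184


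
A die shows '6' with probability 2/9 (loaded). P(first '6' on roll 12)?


Geometric: P(X=12) = (1-p)^(k-1)×p = (7/9)^11×2/9 = 3954653486/282429536481

P(X=12) = 3954653486/282429536481 ≈ 1.40%


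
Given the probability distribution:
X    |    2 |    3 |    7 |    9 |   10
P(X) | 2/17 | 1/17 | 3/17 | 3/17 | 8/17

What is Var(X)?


E[X] = 135/17
E[X²] = 71
Var(X) = E[X²] - (E[X])² = 71 - 18225/289 = 2294/289

Var(X) = 2294/289 ≈ 7.9377


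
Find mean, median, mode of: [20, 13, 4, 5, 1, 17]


Sorted: [1, 4, 5, 13, 17, 20]
Mean = 60/6 = 10
Median = 9
Freq: {20: 1, 13: 1, 4: 1, 5: 1, 1: 1, 17: 1}
Mode: No mode

Mean=10, Median=9, Mode=No mode


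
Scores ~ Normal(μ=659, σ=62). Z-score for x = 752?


z = (x - μ)/σ = (752 - 659)/62 = 1.5

z = 1.5


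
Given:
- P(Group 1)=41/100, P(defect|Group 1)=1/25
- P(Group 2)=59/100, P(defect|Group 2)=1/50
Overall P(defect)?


P(B) = Σ P(B|Aᵢ)×P(Aᵢ)
  1/25×41/100 = 41/2500
  1/50×59/100 = 59/5000
Sum = 141/5000

P(defect) = 141/5000 ≈ 2.82%


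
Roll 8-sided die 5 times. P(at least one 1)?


P(no 1)^5 = (7/8)^5 = 16807/32768
P(≥1) = 1 - 16807/32768 = 15961/32768

P = 15961/32768 ≈ 48.71%


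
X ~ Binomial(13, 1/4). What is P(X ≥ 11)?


P(X ≥ 11) = Σ P(X=i) for i=11..13
P(X=11) = 351/33554432
P(X=12) = 39/67108864
P(X=13) = 1/67108864
Sum = 371/33554432

P(X ≥ 11) = 371/33554432 ≈ 0.00%


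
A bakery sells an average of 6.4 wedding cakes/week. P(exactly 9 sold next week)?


Poisson(λ=6.4): P(X=9) = e^(-λ)×λ^k/k!
= e^(-6.4) × 6.4^9 / 9!
≈ 0.001661557273 × 18014398.5095 / 362880 ≈ 0.082484

P(X=9) ≈ 0.082484 ≈ 8.25%


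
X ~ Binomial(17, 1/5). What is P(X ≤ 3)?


P(X ≤ 3) = Σ P(X=i) for i=0..3
P(X=0) = 17179869184/762939453125
P(X=1) = 73014444032/762939453125
P(X=2) = 146028888064/762939453125
P(X=3) = 36507222016/152587890625
Sum = 83751862272/152587890625

P(X ≤ 3) = 83751862272/152587890625 ≈ 54.89%


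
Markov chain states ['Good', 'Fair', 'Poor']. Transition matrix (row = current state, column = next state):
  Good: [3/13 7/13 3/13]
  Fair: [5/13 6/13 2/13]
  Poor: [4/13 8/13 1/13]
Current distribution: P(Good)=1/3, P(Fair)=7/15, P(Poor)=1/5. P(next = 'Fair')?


P(next=Fair) = Σᵢ P(now=i)×P(i→Fair)
= 1/3×7/13 + 7/15×6/13 + 1/5×8/13
= 7/39 + 14/65 + 8/65 = 101/195

P = 101/195 ≈ 0.5179


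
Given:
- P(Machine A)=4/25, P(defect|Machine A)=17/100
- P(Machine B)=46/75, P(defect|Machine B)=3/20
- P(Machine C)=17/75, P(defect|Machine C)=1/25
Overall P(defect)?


P(B) = Σ P(B|Aᵢ)×P(Aᵢ)
  17/100×4/25 = 17/625
  3/20×46/75 = 23/250
  1/25×17/75 = 17/1875
Sum = 481/3750

P(defect) = 481/3750 ≈ 12.83%


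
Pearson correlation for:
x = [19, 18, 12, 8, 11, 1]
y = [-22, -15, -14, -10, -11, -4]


n=6, Σx=69, Σy=-76, Σxy=-1061, Σx²=1015, Σy²=1142
r = (6×(-1061) - 69×(-76))/√((6×1015 - 69²)(6×1142 - (-76)²))
= -1122/√(1329×1076) = -1122/√1430004 ≈ -1122/1195.8277 ≈ -0.9383

r ≈ -0.9383


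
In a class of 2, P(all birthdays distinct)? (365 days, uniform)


P(all different) = Π(365-i)/365 for i=0..1
= (365/365)×(364/365)×...×(364/365)
= 0.997260

P ≈ 0.9973 ≈ 99.73%


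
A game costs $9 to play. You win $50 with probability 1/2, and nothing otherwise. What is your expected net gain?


E[gain] = (50-9)×1/2 + (-9)×1/2
= 41/2 - 9/2 = 16

Expected net gain = $16 ≈ $16.00


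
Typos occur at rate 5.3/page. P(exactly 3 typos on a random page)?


Poisson(λ=5.3): P(X=3) = e^(-λ)×λ^k/k!
= e^(-5.3) × 5.3^3 / 3!
≈ 0.004991593907 × 148.877 / 6 ≈ 0.123856

P(X=3) ≈ 0.123856 ≈ 12.39%


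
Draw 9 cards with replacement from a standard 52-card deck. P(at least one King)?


P(not a King) = 48/52 = 12/13
P(none in 9 draws) = (12/13)^9 = 5159780352/10604499373
P(≥1 King) = 1 - 5159780352/10604499373 = 5444719021/10604499373

P = 5444719021/10604499373 ≈ 51.34%


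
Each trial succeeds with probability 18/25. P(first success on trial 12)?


Geometric: P(X=12) = (1-p)^(k-1)×p = (7/25)^11×18/25 = 35591881374/59604644775390625

P(X=12) = 35591881374/59604644775390625 ≈ 0.00%


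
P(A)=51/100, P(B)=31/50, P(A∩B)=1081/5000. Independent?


P(A)×P(B) = 1581/5000
P(A∩B) = 1081/5000
Not equal → NOT independent

No, not independent


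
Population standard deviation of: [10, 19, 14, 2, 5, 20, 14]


Mean = 84/7 = 12
  (10-12)²=4
  (19-12)²=49
  (14-12)²=4
  (2-12)²=100
  (5-12)²=49
  (20-12)²=64
  (14-12)²=4
Σ(x-μ)² = 274
σ² = 274/7

σ = √(274/7) ≈ 6.2564


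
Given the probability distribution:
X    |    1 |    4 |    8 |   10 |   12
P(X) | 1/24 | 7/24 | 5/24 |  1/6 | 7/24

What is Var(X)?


E[X] = 193/24
E[X²] = 1841/24
Var(X) = E[X²] - (E[X])² = 1841/24 - 37249/576 = 6935/576

Var(X) = 6935/576 ≈ 12.0399


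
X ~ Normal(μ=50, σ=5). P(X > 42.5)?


z = (42.5-50)/5 = -1.5
P(X > 42.5) = 1 - P(Z ≤ -1.5) = 1 - 0.0668 = 0.9332

P(X > 42.5) ≈ 0.9332


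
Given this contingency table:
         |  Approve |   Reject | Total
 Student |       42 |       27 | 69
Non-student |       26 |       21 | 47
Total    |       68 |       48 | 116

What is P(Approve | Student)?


P(Approve | Student) = 42/(42+27) = 42/69 = 14/23

P(Approve|Student) = 14/23 ≈ 60.87%


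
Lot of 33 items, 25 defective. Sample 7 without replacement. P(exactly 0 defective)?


Hypergeometric: C(25,0)×C(8,7)/C(33,7)
= 1×8/4272048 = 1/534006

P(X=0) = 1/534006 ≈ 0.00%


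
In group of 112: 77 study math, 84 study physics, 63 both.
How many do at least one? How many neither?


|A∪B| = 77+84-63 = 98
Neither = 112-98 = 14

At least one: 98; Neither: 14


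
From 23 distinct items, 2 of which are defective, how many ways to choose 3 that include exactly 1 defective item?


Choose 1 of the 2 defective items and 2 of the other 21 items:
C(2,1)×C(21,2) = 2×210 = 420

420


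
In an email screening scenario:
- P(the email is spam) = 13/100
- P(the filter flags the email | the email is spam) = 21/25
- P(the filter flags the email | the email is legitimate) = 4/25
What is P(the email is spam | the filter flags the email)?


Using Bayes' theorem:
P(A|B) = P(B|A)·P(A) / P(B)

P(the filter flags the email) = 21/25 × 13/100 + 4/25 × 87/100
= 273/2500 + 87/625 = 621/2500

P(the email is spam|the filter flags the email) = (273/2500) / (621/2500) = 91/207

P(the email is spam|the filter flags the email) = 91/207 ≈ 43.96%


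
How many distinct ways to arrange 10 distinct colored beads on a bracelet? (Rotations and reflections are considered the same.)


Free circular arrangements: rotations and reflections both identified.
(n-1)!/2 = 9!/2 = 362880/2 = 181440

181440


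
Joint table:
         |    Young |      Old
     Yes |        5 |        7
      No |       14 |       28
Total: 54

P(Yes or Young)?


P(Yes∨Young) = P(Yes) + P(Young) - P(Yes∧Young)
= (12 + 19 - 5)/54 = 26/54 = 13/27

P = 13/27 ≈ 48.15%


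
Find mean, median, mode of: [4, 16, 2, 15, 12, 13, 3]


Sorted: [2, 3, 4, 12, 13, 15, 16]
Mean = 65/7
Median = 12
Freq: {4: 1, 16: 1, 2: 1, 15: 1, 12: 1, 13: 1, 3: 1}
Mode: No mode

Mean=65/7, Median=12, Mode=No mode


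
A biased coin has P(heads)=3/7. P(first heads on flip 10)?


Geometric: P(X=10) = (1-p)^(k-1)×p = (4/7)^9×3/7 = 786432/282475249

P(X=10) = 786432/282475249 ≈ 0.28%


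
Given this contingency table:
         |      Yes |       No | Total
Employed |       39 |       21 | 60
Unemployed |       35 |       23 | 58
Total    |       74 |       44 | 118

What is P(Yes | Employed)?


P(Yes | Employed) = 39/(39+21) = 39/60 = 13/20

P(Yes|Employed) = 13/20 ≈ 65.00%


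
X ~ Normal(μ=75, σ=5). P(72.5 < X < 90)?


z₁=(72.5-75)/5=-0.5, z₂=(90-75)/5=3.0
P = Φ(3.0) - Φ(-0.5) = 0.998650 - 0.308538 = 0.690112 ≈ 0.6901

P(72.5 < X < 90) ≈ 0.6901


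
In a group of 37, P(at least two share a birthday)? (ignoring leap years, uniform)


P(all different) = Π(365-i)/365 for i=0..36
= 0.151266
P(match) = 1 - 0.151266 = 0.848734

P ≈ 0.8487 ≈ 84.87%


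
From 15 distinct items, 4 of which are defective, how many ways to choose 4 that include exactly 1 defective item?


Choose 1 of the 4 defective items and 3 of the other 11 items:
C(4,1)×C(11,3) = 4×165 = 660

660


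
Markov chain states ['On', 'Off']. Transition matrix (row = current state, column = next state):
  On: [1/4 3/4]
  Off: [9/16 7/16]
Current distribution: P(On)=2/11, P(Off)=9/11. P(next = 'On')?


P(next=On) = Σᵢ P(now=i)×P(i→On)
= 2/11×1/4 + 9/11×9/16
= 1/22 + 81/176 = 89/176

P = 89/176 ≈ 0.5057


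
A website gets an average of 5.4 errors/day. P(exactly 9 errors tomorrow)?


Poisson(λ=5.4): P(X=9) = e^(-λ)×λ^k/k!
= e^(-5.4) × 5.4^9 / 9!
≈ 0.004516580943 × 3904305.91231 / 362880 ≈ 0.048595

P(X=9) ≈ 0.048595 ≈ 4.86%


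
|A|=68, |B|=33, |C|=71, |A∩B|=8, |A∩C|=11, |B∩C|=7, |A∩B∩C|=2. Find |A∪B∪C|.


|A∪B∪C| = 68+33+71-8-11-7+2 = 148

|A∪B∪C| = 148


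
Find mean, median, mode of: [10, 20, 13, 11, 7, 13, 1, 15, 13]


Sorted: [1, 7, 10, 11, 13, 13, 13, 15, 20]
Mean = 103/9
Median = 13
Freq: {10: 1, 20: 1, 13: 3, 11: 1, 7: 1, 1: 1, 15: 1}
Mode: [13]

Mean=103/9, Median=13, Mode=13


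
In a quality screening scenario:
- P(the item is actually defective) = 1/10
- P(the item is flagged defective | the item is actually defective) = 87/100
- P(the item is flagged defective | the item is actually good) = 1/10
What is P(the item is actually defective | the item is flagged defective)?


Using Bayes' theorem:
P(A|B) = P(B|A)·P(A) / P(B)

P(the item is flagged defective) = 87/100 × 1/10 + 1/10 × 9/10
= 87/1000 + 9/100 = 177/1000

P(the item is actually defective|the item is flagged defective) = (87/1000) / (177/1000) = 29/59

P(the item is actually defective|the item is flagged defective) = 29/59 ≈ 49.15%


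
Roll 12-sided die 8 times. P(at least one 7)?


P(no 7)^8 = (11/12)^8 = 214358881/429981696
P(≥1) = 1 - 214358881/429981696 = 215622815/429981696

P = 215622815/429981696 ≈ 50.15%


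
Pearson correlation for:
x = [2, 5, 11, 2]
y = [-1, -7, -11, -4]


n=4, Σx=20, Σy=-23, Σxy=-166, Σx²=154, Σy²=187
r = (4×(-166) - 20×(-23))/√((4×154 - 20²)(4×187 - (-23)²))
= -204/√(216×219) = -204/√47304 ≈ -204/217.4948 ≈ -0.9380

r ≈ -0.9380


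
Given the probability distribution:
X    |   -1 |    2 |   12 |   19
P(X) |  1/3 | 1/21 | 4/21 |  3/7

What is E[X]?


E[X] = Σ x·P(X=x)
= (-1)×(1/3) + (2)×(1/21) + (12)×(4/21) + (19)×(3/7)
= 214/21

E[X] = 214/21


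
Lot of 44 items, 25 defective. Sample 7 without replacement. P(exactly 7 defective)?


Hypergeometric: C(25,7)×C(19,0)/C(44,7)
= 480700×1/38320568 = 575/45838

P(X=7) = 575/45838 ≈ 1.25%


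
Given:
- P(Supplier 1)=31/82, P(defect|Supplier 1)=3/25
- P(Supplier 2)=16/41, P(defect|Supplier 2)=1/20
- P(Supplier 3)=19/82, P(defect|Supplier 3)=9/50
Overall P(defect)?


P(B) = Σ P(B|Aᵢ)×P(Aᵢ)
  3/25×31/82 = 93/2050
  1/20×16/41 = 4/205
  9/50×19/82 = 171/4100
Sum = 437/4100

P(defect) = 437/4100 ≈ 10.66%


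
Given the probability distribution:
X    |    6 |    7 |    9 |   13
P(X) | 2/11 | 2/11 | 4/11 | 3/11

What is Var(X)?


E[X] = 101/11
E[X²] = 91
Var(X) = E[X²] - (E[X])² = 91 - 10201/121 = 810/121

Var(X) = 810/121 ≈ 6.6942


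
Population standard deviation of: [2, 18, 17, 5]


Mean = 42/4 = 21/2
  (2-21/2)²=289/4
  (18-21/2)²=225/4
  (17-21/2)²=169/4
  (5-21/2)²=121/4
Σ(x-μ)² = 201
σ² = 201/4

σ = √(201/4) ≈ 7.0887


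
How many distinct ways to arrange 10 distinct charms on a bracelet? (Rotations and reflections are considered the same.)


Free circular arrangements: rotations and reflections both identified.
(n-1)!/2 = 9!/2 = 362880/2 = 181440

181440


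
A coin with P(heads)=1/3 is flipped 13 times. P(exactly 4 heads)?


Binomial: P(X=4) = C(13,4)×p^4×(1-p)^9
= 715 × 1/81 × 512/19683 = 366080/1594323

P(X=4) = 366080/1594323 ≈ 22.96%


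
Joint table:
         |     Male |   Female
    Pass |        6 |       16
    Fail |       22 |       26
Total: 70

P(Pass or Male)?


P(Pass∨Male) = P(Pass) + P(Male) - P(Pass∧Male)
= (22 + 28 - 6)/70 = 44/70 = 22/35

P = 22/35 ≈ 62.86%


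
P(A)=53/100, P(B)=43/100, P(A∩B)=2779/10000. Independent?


P(A)×P(B) = 2279/10000
P(A∩B) = 2779/10000
Not equal → NOT independent

No, not independent


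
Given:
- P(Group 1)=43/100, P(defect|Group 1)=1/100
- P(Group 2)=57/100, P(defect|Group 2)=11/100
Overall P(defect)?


P(B) = Σ P(B|Aᵢ)×P(Aᵢ)
  1/100×43/100 = 43/10000
  11/100×57/100 = 627/10000
Sum = 67/1000

P(defect) = 67/1000 ≈ 6.70%


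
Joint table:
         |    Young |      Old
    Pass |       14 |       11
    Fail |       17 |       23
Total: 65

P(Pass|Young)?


P(Pass|Young) = 14/(14+17) = 14/31

P = 14/31 ≈ 45.16%


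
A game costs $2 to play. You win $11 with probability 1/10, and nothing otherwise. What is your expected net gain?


E[gain] = (11-2)×1/10 + (-2)×9/10
= 9/10 - 9/5 = -9/10

Expected net gain = $-9/10 ≈ $-0.90


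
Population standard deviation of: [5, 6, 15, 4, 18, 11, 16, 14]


Mean = 89/8
  (5-89/8)²=2401/64
  (6-89/8)²=1681/64
  (15-89/8)²=961/64
  (4-89/8)²=3249/64
  (18-89/8)²=3025/64
  (11-89/8)²=1/64
  (16-89/8)²=1521/64
  (14-89/8)²=529/64
Σ(x-μ)² = 1671/8
σ² = (1671/8)/8 = 1671/64

σ = √(1671/64) ≈ 5.1097


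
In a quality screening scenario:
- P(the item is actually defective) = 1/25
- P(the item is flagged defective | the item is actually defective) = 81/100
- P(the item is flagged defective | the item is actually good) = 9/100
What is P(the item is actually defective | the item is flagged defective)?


Using Bayes' theorem:
P(A|B) = P(B|A)·P(A) / P(B)

P(the item is flagged defective) = 81/100 × 1/25 + 9/100 × 24/25
= 81/2500 + 54/625 = 297/2500

P(the item is actually defective|the item is flagged defective) = (81/2500) / (297/2500) = 3/11

P(the item is actually defective|the item is flagged defective) = 3/11 ≈ 27.27%


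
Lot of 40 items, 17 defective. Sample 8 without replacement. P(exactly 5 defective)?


Hypergeometric: C(17,5)×C(23,3)/C(40,8)
= 6188×1771/76904685 = 4508/31635

P(X=5) = 4508/31635 ≈ 14.25%


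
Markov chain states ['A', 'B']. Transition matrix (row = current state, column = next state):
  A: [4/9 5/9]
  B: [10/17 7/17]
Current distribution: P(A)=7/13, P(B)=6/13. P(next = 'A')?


P(next=A) = Σᵢ P(now=i)×P(i→A)
= 7/13×4/9 + 6/13×10/17
= 28/117 + 60/221 = 1016/1989

P = 1016/1989 ≈ 0.5108


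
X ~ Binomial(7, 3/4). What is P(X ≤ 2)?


P(X ≤ 2) = Σ P(X=i) for i=0..2
P(X=0) = 1/16384
P(X=1) = 21/16384
P(X=2) = 189/16384
Sum = 211/16384

P(X ≤ 2) = 211/16384 ≈ 1.29%


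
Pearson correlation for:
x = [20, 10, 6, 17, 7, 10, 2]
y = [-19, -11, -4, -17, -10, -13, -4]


n=7, Σx=72, Σy=-78, Σxy=-1011, Σx²=978, Σy²=1072
r = (7×(-1011) - 72×(-78))/√((7×978 - 72²)(7×1072 - (-78)²))
= -1461/√(1662×1420) = -1461/√2360040 ≈ -1461/1536.2422 ≈ -0.9510

r ≈ -0.9510


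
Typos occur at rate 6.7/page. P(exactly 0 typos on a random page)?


Poisson(λ=6.7): P(X=0) = e^(-λ)×λ^k/k!
= e^(-6.7) × 6.7^0 / 0!
≈ 0.001230911903 × 1 / 1 ≈ 0.001231

P(X=0) ≈ 0.001231 ≈ 0.12%


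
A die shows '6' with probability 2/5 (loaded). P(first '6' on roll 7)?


Geometric: P(X=7) = (1-p)^(k-1)×p = (3/5)^6×2/5 = 1458/78125

P(X=7) = 1458/78125 ≈ 1.87%


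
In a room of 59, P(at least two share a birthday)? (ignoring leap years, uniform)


P(all different) = Π(365-i)/365 for i=0..58
= 0.007011
P(match) = 1 - 0.007011 = 0.992989

P ≈ 0.9930 ≈ 99.30%


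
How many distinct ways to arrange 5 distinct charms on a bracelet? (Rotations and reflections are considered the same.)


Free circular arrangements: rotations and reflections both identified.
(n-1)!/2 = 4!/2 = 24/2 = 12

12


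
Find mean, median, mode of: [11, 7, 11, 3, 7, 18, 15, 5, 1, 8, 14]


Sorted: [1, 3, 5, 7, 7, 8, 11, 11, 14, 15, 18]
Mean = 100/11
Median = 8
Freq: {11: 2, 7: 2, 3: 1, 18: 1, 15: 1, 5: 1, 1: 1, 8: 1, 14: 1}
Mode: [7, 11]

Mean=100/11, Median=8, Mode=[7, 11]


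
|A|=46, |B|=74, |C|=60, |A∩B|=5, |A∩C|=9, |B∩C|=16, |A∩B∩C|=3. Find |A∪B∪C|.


|A∪B∪C| = 46+74+60-5-9-16+3 = 153

|A∪B∪C| = 153


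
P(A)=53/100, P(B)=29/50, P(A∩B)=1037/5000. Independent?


P(A)×P(B) = 1537/5000
P(A∩B) = 1037/5000
Not equal → NOT independent

No, not independent


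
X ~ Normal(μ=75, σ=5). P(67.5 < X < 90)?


z₁=(67.5-75)/5=-1.5, z₂=(90-75)/5=3.0
P = Φ(3.0) - Φ(-1.5) = 0.998650 - 0.066807 = 0.931843 ≈ 0.9318

P(67.5 < X < 90) ≈ 0.9318


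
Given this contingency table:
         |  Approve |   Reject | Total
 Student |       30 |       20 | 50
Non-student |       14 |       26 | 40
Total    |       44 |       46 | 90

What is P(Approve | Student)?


P(Approve | Student) = 30/(30+20) = 30/50 = 3/5

P(Approve|Student) = 3/5 ≈ 60.00%


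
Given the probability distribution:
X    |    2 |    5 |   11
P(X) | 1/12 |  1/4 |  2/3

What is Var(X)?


E[X] = 35/4
E[X²] = 349/4
Var(X) = E[X²] - (E[X])² = 349/4 - 1225/16 = 171/16

Var(X) = 171/16 ≈ 10.6875


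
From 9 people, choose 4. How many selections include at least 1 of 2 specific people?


Complement: C(9,4) - C(7,4) = 126 - 35 = 91

91


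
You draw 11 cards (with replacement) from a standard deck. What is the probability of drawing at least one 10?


P(not a 10) = 48/52 = 12/13
P(none in 11 draws) = (12/13)^11 = 743008370688/1792160394037
P(≥1 10) = 1 - 743008370688/1792160394037 = 1049152023349/1792160394037

P = 1049152023349/1792160394037 ≈ 58.54%


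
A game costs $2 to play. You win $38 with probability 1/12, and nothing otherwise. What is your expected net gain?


E[gain] = (38-2)×1/12 + (-2)×11/12
= 3 - 11/6 = 7/6

Expected net gain = $7/6 ≈ $1.17


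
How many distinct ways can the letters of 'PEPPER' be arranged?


Letters: 6, freq: {'P': 3, 'E': 2, 'R': 1}
6!/(3!×2!×1!) = 720/12 = 60

60


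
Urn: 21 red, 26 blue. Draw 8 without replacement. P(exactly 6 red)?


Hypergeometric: C(21,6)×C(26,2)/C(47,8)
= 54264×325/314457495 = 1175720/20963833

P(X=6) = 1175720/20963833 ≈ 5.61%


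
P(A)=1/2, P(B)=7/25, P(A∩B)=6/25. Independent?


P(A)×P(B) = 7/50
P(A∩B) = 6/25
Not equal → NOT independent

No, not independent


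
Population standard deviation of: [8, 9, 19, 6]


Mean = 42/4 = 21/2
  (8-21/2)²=25/4
  (9-21/2)²=9/4
  (19-21/2)²=289/4
  (6-21/2)²=81/4
Σ(x-μ)² = 101
σ² = 101/4

σ = √(101/4) ≈ 5.0249


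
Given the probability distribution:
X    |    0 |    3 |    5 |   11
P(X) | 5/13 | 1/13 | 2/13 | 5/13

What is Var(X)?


E[X] = 68/13
E[X²] = 664/13
Var(X) = E[X²] - (E[X])² = 664/13 - 4624/169 = 4008/169

Var(X) = 4008/169 ≈ 23.7160


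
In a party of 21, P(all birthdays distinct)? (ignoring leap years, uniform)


P(all different) = Π(365-i)/365 for i=0..20
= (365/365)×(364/365)×...×(345/365)
= 0.556312

P ≈ 0.5563 ≈ 55.63%


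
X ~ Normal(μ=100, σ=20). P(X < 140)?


z = (140-100)/20 = 2.0
P(Z < 2.0) = 0.9772

P(X < 140) ≈ 0.9772


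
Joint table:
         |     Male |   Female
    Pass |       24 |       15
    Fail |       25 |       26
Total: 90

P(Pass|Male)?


P(Pass|Male) = 24/(24+25) = 24/49

P = 24/49 ≈ 48.98%
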